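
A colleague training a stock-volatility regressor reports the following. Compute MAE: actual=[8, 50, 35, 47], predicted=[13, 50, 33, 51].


Absolute errors: |8-13|=5, |50-50|=0, |35-33|=2, |47-51|=4
Sum = 11
MAE = 11/4 = 11/4

11/4


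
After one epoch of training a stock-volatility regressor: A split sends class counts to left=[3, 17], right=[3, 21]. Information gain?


Parent = [6, 38], H_parent = 0.5746
H_left = 0.6098 (n=20), H_right = 0.5436 (n=24)
H_children = (20/44)·0.6098 + (24/44)·0.5436 = 0.5737
IG = 0.5746 - 0.5737 = 0.0009

0.0009


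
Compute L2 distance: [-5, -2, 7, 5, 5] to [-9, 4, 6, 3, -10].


d = √((-5+ 9)² + (-2-4)² + (7-6)² + (5-3)² + (5+ 10)²)
  = √(16 + 36 + 1 + 4 + 225)
  = √282 = 16.7929

16.7929


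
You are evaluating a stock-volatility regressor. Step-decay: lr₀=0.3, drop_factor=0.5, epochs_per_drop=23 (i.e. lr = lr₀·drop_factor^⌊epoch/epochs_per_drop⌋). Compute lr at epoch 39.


n_drops = ⌊39/23⌋ = 1
lr = 0.3·0.5^1 = 0.3·0.5 = 0.15

0.15


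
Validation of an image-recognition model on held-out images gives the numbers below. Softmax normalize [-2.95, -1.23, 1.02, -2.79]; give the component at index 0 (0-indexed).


Exponentials: e^-2.95=0.0523, e^-1.23=0.2923, e^1.02=2.7732, e^-2.79=0.0614
Sum = 3.1792
Softmax = [0.0165, 0.0919, 0.8723, 0.0193]
p[0] = 0.0523/3.1792 = 0.0165

0.0165


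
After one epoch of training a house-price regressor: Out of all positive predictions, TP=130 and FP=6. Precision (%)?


Precision = TP/(TP+FP)
= 130/(130+6)
= 130/136 = 95.59%

95.59%


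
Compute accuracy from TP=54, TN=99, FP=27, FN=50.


Accuracy = (TP+TN)/(TP+TN+FP+FN)
= (54+99)/(230)
= 153/230 = 66.52%

66.52%


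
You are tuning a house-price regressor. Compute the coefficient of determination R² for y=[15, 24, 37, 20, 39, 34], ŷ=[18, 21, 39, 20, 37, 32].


ȳ = 28.1667
SS_res = Σ(y-ŷ)² = 30
SS_tot = Σ(y-ȳ)² = 486.83
R² = 1 - SS_res/SS_tot = 1 - 0.0616 = 0.9384

0.9384


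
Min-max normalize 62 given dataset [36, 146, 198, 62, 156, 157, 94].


min=36, max=198
(62-36)/(198-36) = 26/162 = 0.1605

0.1605


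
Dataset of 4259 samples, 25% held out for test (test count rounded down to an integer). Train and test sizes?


Test = ⌊4259·25/100⌋ = 1064
Train = 4259 - 1064 = 3195

Train: 3195, Test: 1064


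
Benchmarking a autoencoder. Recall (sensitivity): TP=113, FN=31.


Recall = TP/(TP+FN)
= 113/(113+31)
= 113/144 = 78.47%

78.47%


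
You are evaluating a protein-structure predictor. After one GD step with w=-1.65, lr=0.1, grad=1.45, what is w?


w_new = w - α·∇
= -1.65 - 0.1·1.45
= -1.65 - 0.145
= -1.795

-1.795


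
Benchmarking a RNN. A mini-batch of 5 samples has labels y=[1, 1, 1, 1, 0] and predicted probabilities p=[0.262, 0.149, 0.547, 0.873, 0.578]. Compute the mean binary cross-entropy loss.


L[0] = -ln(0.262) = 1.3394
L[1] = -ln(0.149) = 1.9038
L[2] = -ln(0.547) = 0.6033
L[3] = -ln(0.873) = 0.1358
L[4] = -ln(1-0.578) = -ln(0.422) = 0.8627
mean = (1.3394 + 1.9038 + 0.6033 + 0.1358 + 0.8627)/5 = 0.969

0.969


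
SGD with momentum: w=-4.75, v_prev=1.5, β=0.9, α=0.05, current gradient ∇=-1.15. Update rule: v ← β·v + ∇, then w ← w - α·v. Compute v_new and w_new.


v_new = 0.9·1.5 - 1.15 = 1.35 - 1.15 = 0.2
w_new = -4.75 - 0.05·0.2 = -4.75 - 0.01 = -4.76

v_new=0.2, w_new=-4.76


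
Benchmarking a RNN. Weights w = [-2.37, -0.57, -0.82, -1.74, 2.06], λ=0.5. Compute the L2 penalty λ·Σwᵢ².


‖w‖₂² = (-2.37)² + (-0.57)² + (-0.82)² + (-1.74)² + (2.06)²
     = 5.6169 + 0.3249 + 0.6724 + 3.0276 + 4.2436
     = 13.8854
λ·‖w‖₂² = 0.5·13.8854 = 6.9427

6.9427


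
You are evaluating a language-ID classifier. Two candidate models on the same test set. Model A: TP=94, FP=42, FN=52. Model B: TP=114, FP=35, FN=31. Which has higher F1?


Model A: P=94/136=0.6912, R=94/146=0.6438, F1=2PR/(P+R)=2TP/(2TP+FP+FN)=188/282=0.6667
Model B: P=114/149=0.7651, R=114/145=0.7862, F1=2PR/(P+R)=2TP/(2TP+FP+FN)=228/294=0.7755
0.6667 < 0.7755 → Model B

Model B


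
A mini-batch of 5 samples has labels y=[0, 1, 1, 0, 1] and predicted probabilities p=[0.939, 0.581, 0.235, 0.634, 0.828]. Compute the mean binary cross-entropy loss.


L[0] = -ln(1-0.939) = -ln(0.061) = 2.7969
L[1] = -ln(0.581) = 0.543
L[2] = -ln(0.235) = 1.4482
L[3] = -ln(1-0.634) = -ln(0.366) = 1.0051
L[4] = -ln(0.828) = 0.1887
mean = (2.7969 + 0.543 + 1.4482 + 1.0051 + 0.1887)/5 = 1.1964

1.1964


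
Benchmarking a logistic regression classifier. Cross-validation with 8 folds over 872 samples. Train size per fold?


Fold size = 872/8 = 109
Training per fold = 872 - 109 = 763

763


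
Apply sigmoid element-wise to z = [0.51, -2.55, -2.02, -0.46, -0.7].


σ(0.51) = 1/(1+e^-0.51) = 0.6248
σ(-2.55) = 1/(1+e^2.55) = 0.0724
σ(-2.02) = 1/(1+e^2.02) = 0.1171
σ(-0.46) = 1/(1+e^0.46) = 0.387
σ(-0.7) = 1/(1+e^0.7) = 0.3318
result = [0.6248, 0.0724, 0.1171, 0.387, 0.3318]

[0.6248, 0.0724, 0.1171, 0.387, 0.3318]


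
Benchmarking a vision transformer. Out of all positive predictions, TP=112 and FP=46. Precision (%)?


Precision = TP/(TP+FP)
= 112/(112+46)
= 112/158 = 70.89%

70.89%


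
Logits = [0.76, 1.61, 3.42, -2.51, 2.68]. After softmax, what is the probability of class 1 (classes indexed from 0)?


Exponentials: e^0.76=2.1383, e^1.61=5.0028, e^3.42=30.5694, e^-2.51=0.0813, e^2.68=14.5851
Sum = 52.3769
Softmax = [0.0408, 0.0955, 0.5836, 0.0016, 0.2785]
p[1] = 5.0028/52.3769 = 0.0955

0.0955


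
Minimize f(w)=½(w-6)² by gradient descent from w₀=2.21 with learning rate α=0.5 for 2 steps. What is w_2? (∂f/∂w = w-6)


step 1: grad = 2.21-6 = -3.79; w = 2.21 - 0.5·(-3.79) = 4.105
step 2: grad = 4.105-6 = -1.895; w = 4.105 - 0.5·(-1.895) = 5.0525

5.0525


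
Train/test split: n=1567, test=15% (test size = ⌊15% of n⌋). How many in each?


Test = ⌊1567·15/100⌋ = 235
Train = 1567 - 235 = 1332

Train: 1332, Test: 235


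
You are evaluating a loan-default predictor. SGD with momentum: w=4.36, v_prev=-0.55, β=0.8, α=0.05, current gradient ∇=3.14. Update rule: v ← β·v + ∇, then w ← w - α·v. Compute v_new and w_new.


v_new = 0.8·-0.55 + 3.14 = -0.44 + 3.14 = 2.7
w_new = 4.36 - 0.05·2.7 = 4.36 - 0.135 = 4.225

v_new=2.7, w_new=4.225


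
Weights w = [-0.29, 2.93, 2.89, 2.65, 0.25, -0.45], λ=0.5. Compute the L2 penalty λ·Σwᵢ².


‖w‖₂² = (-0.29)² + (2.93)² + (2.89)² + (2.65)² + (0.25)² + (-0.45)²
     = 0.0841 + 8.5849 + 8.3521 + 7.0225 + 0.0625 + 0.2025
     = 24.3086
λ·‖w‖₂² = 0.5·24.3086 = 12.1543

12.1543


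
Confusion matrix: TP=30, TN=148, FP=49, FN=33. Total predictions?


Total = TP + TN + FP + FN
= 30 + 148 + 49 + 33
= 260
(Predicted positive: 79, predicted negative: 181)

260


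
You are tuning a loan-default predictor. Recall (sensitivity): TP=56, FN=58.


Recall = TP/(TP+FN)
= 56/(56+58)
= 56/114 = 49.12%

49.12%


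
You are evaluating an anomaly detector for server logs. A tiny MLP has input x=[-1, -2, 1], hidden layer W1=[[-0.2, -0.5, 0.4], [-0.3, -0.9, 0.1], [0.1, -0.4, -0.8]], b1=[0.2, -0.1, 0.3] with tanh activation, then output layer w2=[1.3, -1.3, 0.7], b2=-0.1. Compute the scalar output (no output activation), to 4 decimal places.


z1[0] = (-0.2)·(-1) + (-0.5)·(-2) + (0.4)·(1) + 0.2 = 1.8
z1[1] = (-0.3)·(-1) + (-0.9)·(-2) + (0.1)·(1) - 0.1 = 2.1
z1[2] = (0.1)·(-1) + (-0.4)·(-2) + (-0.8)·(1) + 0.3 = 0.2
h = tanh(z1) = [0.9468, 0.9705, 0.1974]
output = (1.3)·(0.9468) + (-1.3)·(0.9705) + (0.7)·(0.1974) - 0.1 = 0.0074

0.0074


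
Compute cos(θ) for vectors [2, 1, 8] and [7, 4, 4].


A·B = 2·7 + 1·4 + 8·4 = 50
‖A‖ = √69 = 8.3066, ‖B‖ = √81 = 9
cos = 50/(√69·√81) = 50/√5589 = 0.6688

0.6688


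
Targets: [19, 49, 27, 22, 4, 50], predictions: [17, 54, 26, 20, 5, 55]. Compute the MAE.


Absolute errors: |19-17|=2, |49-54|=5, |27-26|=1, |22-20|=2, |4-5|=1, |50-55|=5
Sum = 16
MAE = 16/6 = 8/3

8/3


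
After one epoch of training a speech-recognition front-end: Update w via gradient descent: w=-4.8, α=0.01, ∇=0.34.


w_new = w - α·∇
= -4.8 - 0.01·0.34
= -4.8 - 0.0034
= -4.8034

-4.8034


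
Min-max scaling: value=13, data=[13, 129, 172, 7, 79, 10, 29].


min=7, max=172
(13-7)/(172-7) = 6/165 = 0.0364

0.0364


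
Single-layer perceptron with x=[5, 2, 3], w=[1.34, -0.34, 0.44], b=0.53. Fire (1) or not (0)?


z = (5)·(1.34) + (2)·(-0.34) + (3)·(0.44) + 0.53
  = 7.87
step(z) = 1 (z≥0)

1


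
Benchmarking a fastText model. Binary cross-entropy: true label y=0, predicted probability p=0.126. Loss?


BCE = -[y·ln(p) + (1-y)·ln(1-p)]
= -0 - 1·ln(1-0.126)
= -ln(0.874) = 0.1347

0.1347


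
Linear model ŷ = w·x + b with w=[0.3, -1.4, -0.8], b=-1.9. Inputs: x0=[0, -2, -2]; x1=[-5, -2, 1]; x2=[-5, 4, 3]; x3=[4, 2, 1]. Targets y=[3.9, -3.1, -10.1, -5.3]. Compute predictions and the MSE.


ŷ0 = (0.3)·(0) + (-1.4)·(-2) + (-0.8)·(-2) - 1.9 = 2.5
ŷ1 = (0.3)·(-5) + (-1.4)·(-2) + (-0.8)·(1) - 1.9 = -1.4
ŷ2 = (0.3)·(-5) + (-1.4)·(4) + (-0.8)·(3) - 1.9 = -11.4
ŷ3 = (0.3)·(4) + (-1.4)·(2) + (-0.8)·(1) - 1.9 = -4.3
errors² = [1.96, 2.89, 1.69, 1.0]
MSE = 7.5400/4 = 1.885

1.885


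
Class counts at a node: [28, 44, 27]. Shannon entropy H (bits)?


Probabilities: [28/99, 44/99, 27/99] ≈ [0.2828, 0.4444, 0.2727]
H = -((28/99)·log₂(28/99) + (44/99)·log₂(44/99) + (27/99)·log₂(27/99))
  = 1.5465 bits

1.5465 bits


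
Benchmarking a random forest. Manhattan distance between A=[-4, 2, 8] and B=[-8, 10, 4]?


d = |-4+ 8| + |2-10| + |8-4|
  = 4 + 8 + 4
  = 16

16


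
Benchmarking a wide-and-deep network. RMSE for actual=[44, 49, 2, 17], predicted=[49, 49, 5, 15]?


MSE = 38/4 = 9.5
RMSE = √(38/4) = 3.0822

3.0822


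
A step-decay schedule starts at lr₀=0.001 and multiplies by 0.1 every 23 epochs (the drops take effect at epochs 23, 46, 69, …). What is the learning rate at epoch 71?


n_drops = ⌊71/23⌋ = 3
lr = 0.001·0.1^3 = 0.001·0.001 = 0.000001

0.000001


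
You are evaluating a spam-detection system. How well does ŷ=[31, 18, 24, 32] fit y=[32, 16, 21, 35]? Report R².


ȳ = 26
SS_res = Σ(y-ŷ)² = 23
SS_tot = Σ(y-ȳ)² = 242
R² = 1 - SS_res/SS_tot = 1 - 0.095 = 0.905

0.905


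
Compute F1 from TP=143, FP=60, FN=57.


Precision = 143/203 = 0.7044
Recall = 143/200 = 0.715
F1 = 2·P·R/(P+R) = 2·TP/(2·TP+FP+FN) = 286/(286+60+57) = 286/403 = 0.7097

0.7097


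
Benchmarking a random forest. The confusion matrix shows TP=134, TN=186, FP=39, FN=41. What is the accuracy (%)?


Accuracy = (TP+TN)/(TP+TN+FP+FN)
= (134+186)/(400)
= 320/400 = 80.0%

80.0%


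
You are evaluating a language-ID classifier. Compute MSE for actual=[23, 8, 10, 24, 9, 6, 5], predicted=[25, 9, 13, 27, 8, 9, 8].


Squared errors: (23-25)²=4, (8-9)²=1, (10-13)²=9, (24-27)²=9, (9-8)²=1, (6-9)²=9, (5-8)²=9
Sum = 42
MSE = 42/7 = 6

6


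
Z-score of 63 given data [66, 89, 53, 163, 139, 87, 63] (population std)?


μ = 94.2857, σ = 38.3321
z = (63 - 94.2857)/38.3321 = -0.8162

-0.8162


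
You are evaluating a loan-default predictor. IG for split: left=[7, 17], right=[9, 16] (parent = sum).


Parent = [16, 33], H_parent = 0.9113
H_left = 0.8709 (n=24), H_right = 0.9427 (n=25)
H_children = (24/49)·0.8709 + (25/49)·0.9427 = 0.9075
IG = 0.9113 - 0.9075 = 0.0038

0.0038


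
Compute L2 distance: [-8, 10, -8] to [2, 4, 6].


d = √((-8-2)² + (10-4)² + (-8-6)²)
  = √(100 + 36 + 196)
  = √332 = 18.2209

18.2209


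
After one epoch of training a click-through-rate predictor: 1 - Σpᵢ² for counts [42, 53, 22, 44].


Probabilities: [42/161, 53/161, 22/161, 44/161] ≈ [0.2609, 0.3292, 0.1366, 0.2733]
Σpᵢ² = (1764 + 2809 + 484 + 1936)/161² = 6993/25921
Gini = 1 - Σpᵢ² = 1 - 6993/25921 = 0.7302

0.7302


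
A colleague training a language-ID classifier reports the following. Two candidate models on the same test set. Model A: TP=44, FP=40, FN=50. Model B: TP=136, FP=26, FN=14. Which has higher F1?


Model A: P=44/84=0.5238, R=44/94=0.4681, F1=2PR/(P+R)=2TP/(2TP+FP+FN)=88/178=0.4944
Model B: P=136/162=0.8395, R=136/150=0.9067, F1=2PR/(P+R)=2TP/(2TP+FP+FN)=272/312=0.8718
0.4944 < 0.8718 → Model B

Model B


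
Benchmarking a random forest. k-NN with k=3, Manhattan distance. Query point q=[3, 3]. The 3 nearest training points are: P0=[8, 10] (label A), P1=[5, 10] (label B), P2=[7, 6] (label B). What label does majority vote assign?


d(q,P0) = 12  (label A)
d(q,P1) = 9  (label B)
d(q,P2) = 7  (label B)
Votes: A=1, B=2
Majority → B

B


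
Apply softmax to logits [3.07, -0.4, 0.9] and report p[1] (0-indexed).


Exponentials: e^3.07=21.5419, e^-0.4=0.6703, e^0.9=2.4596
Sum = 24.6718
Softmax = [0.8731, 0.0272, 0.0997]
p[1] = 0.6703/24.6718 = 0.0272

0.0272


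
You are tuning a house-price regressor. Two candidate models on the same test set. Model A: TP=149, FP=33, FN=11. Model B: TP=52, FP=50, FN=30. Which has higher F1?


Model A: P=149/182=0.8187, R=149/160=0.9313, F1=2PR/(P+R)=2TP/(2TP+FP+FN)=298/342=0.8713
Model B: P=52/102=0.5098, R=52/82=0.6341, F1=2PR/(P+R)=2TP/(2TP+FP+FN)=104/184=0.5652
0.8713 > 0.5652 → Model A

Model A


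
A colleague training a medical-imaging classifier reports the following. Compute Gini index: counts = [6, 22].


Probabilities: [6/28, 22/28] ≈ [0.2143, 0.7857]
Σpᵢ² = (36 + 484)/28² = 520/784
Gini = 1 - Σpᵢ² = 1 - 520/784 = 0.3367

0.3367


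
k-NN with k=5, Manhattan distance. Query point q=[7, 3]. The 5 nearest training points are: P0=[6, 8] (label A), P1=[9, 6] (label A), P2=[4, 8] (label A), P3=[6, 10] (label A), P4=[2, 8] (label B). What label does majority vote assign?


d(q,P0) = 6  (label A)
d(q,P1) = 5  (label A)
d(q,P2) = 8  (label A)
d(q,P3) = 8  (label A)
d(q,P4) = 10  (label B)
Votes: A=4, B=1
Majority → A

A


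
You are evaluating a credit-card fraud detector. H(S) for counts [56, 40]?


Probabilities: [56/96, 40/96] ≈ [0.5833, 0.4167]
H = -((56/96)·log₂(56/96) + (40/96)·log₂(40/96))
  = 0.9799 bits

0.9799 bits


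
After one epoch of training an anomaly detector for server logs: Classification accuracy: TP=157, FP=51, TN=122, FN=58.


Accuracy = (TP+TN)/(TP+TN+FP+FN)
= (157+122)/(388)
= 279/388 = 71.91%

71.91%


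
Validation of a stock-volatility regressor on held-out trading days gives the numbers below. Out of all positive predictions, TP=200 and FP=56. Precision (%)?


Precision = TP/(TP+FP)
= 200/(200+56)
= 200/256 = 78.12%

78.12%


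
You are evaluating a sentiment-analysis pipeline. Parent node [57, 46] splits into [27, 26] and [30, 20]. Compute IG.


Parent = [57, 46], H_parent = 0.9918
H_left = 0.9997 (n=53), H_right = 0.971 (n=50)
H_children = (53/103)·0.9997 + (50/103)·0.971 = 0.9858
IG = 0.9918 - 0.9858 = 0.006

0.006


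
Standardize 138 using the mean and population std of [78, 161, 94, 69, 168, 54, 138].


μ = 108.8571, σ = 42.8233
z = (138 - 108.8571)/42.8233 = 0.6805

0.6805


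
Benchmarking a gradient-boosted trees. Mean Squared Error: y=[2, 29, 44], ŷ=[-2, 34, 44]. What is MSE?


Squared errors: (2+ 2)²=16, (29-34)²=25, (44-44)²=0
Sum = 41
MSE = 41/3 = 41/3

41/3


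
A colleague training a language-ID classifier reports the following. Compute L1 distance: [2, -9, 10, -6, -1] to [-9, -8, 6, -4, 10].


d = |2+ 9| + |-9+ 8| + |10-6| + |-6+ 4| + |-1-10|
  = 11 + 1 + 4 + 2 + 11
  = 29

29


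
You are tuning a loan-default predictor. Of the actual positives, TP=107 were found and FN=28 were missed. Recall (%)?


Recall = TP/(TP+FN)
= 107/(107+28)
= 107/135 = 79.26%

79.26%


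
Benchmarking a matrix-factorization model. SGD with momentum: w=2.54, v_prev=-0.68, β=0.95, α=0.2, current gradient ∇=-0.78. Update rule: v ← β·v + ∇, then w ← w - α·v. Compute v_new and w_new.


v_new = 0.95·-0.68 - 0.78 = -0.646 - 0.78 = -1.426
w_new = 2.54 - 0.2·-1.426 = 2.54 + 0.2852 = 2.8252

v_new=-1.426, w_new=2.8252


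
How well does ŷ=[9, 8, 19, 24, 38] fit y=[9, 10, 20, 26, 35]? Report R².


ȳ = 20
SS_res = Σ(y-ŷ)² = 18
SS_tot = Σ(y-ȳ)² = 482
R² = 1 - SS_res/SS_tot = 1 - 0.0373 = 0.9627

0.9627


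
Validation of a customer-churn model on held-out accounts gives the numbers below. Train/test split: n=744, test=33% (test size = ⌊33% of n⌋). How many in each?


Test = ⌊744·33/100⌋ = 245
Train = 744 - 245 = 499

Train: 499, Test: 245


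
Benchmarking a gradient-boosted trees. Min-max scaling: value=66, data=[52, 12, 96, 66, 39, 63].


min=12, max=96
(66-12)/(96-12) = 54/84 = 0.6429

0.6429


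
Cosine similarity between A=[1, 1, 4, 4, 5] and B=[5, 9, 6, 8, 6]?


A·B = 1·5 + 1·9 + 4·6 + 4·8 + 5·6 = 100
‖A‖ = √59 = 7.6811, ‖B‖ = √242 = 15.5563
cos = 100/(√59·√242) = 100/√14278 = 0.8369

0.8369


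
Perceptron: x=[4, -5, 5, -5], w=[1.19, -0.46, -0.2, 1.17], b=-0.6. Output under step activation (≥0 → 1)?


z = (4)·(1.19) + (-5)·(-0.46) + (5)·(-0.2) + (-5)·(1.17) - 0.6
  = -0.39
step(z) = 0 (z<0)

0


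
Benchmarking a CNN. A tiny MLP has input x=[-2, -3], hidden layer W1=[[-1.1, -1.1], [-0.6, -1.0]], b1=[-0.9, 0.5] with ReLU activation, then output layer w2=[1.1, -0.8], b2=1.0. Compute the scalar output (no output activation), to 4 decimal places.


z1[0] = (-1.1)·(-2) + (-1.1)·(-3) - 0.9 = 4.6
z1[1] = (-0.6)·(-2) + (-1.0)·(-3) + 0.5 = 4.7
h = ReLU(z1) = [4.6, 4.7]
output = (1.1)·(4.6) + (-0.8)·(4.7) + 1.0 = 2.3

2.3


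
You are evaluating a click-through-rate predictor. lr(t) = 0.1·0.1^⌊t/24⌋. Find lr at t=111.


n_drops = ⌊111/24⌋ = 4
lr = 0.1·0.1^4 = 0.1·0.0001 = 0.00001

0.00001


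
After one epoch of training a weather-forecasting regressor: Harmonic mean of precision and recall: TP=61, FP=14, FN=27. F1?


Precision = 61/75 = 0.8133
Recall = 61/88 = 0.6932
F1 = 2·P·R/(P+R) = 2·TP/(2·TP+FP+FN) = 122/(122+14+27) = 122/163 = 0.7485

0.7485


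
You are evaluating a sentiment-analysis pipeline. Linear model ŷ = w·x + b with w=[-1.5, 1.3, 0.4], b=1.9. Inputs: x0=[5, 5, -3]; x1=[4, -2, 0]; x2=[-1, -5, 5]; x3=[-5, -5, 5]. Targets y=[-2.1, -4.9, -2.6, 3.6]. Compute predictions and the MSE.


ŷ0 = (-1.5)·(5) + (1.3)·(5) + (0.4)·(-3) + 1.9 = -0.3
ŷ1 = (-1.5)·(4) + (1.3)·(-2) + (0.4)·(0) + 1.9 = -6.7
ŷ2 = (-1.5)·(-1) + (1.3)·(-5) + (0.4)·(5) + 1.9 = -1.1
ŷ3 = (-1.5)·(-5) + (1.3)·(-5) + (0.4)·(5) + 1.9 = 4.9
errors² = [3.24, 3.24, 2.25, 1.69]
MSE = 10.4200/4 = 2.605

2.605


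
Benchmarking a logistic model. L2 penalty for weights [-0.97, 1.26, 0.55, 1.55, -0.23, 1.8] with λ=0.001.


‖w‖₂² = (-0.97)² + (1.26)² + (0.55)² + (1.55)² + (-0.23)² + (1.8)²
     = 0.9409 + 1.5876 + 0.3025 + 2.4025 + 0.0529 + 3.24
     = 8.5264
λ·‖w‖₂² = 0.001·8.5264 = 0.008526

0.008526


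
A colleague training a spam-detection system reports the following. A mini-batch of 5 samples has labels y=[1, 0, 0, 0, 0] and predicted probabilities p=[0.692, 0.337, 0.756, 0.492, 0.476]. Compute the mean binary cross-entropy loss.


L[0] = -ln(0.692) = 0.3682
L[1] = -ln(1-0.337) = -ln(0.663) = 0.411
L[2] = -ln(1-0.756) = -ln(0.244) = 1.4106
L[3] = -ln(1-0.492) = -ln(0.508) = 0.6773
L[4] = -ln(1-0.476) = -ln(0.524) = 0.6463
mean = (0.3682 + 0.411 + 1.4106 + 0.6773 + 0.6463)/5 = 0.7027

0.7027


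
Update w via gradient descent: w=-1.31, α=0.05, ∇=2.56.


w_new = w - α·∇
= -1.31 - 0.05·2.56
= -1.31 - 0.128
= -1.438

-1.438


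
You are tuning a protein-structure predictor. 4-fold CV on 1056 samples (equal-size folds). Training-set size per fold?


Fold size = 1056/4 = 264
Training per fold = 1056 - 264 = 792

792


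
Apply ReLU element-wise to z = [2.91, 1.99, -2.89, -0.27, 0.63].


ReLU(2.91) = max(0, 2.91) = 2.91
ReLU(1.99) = max(0, 1.99) = 1.99
ReLU(-2.89) = max(0, -2.89) = 0.0
ReLU(-0.27) = max(0, -0.27) = 0.0
ReLU(0.63) = max(0, 0.63) = 0.63
result = [2.91, 1.99, 0.0, 0.0, 0.63]

[2.91, 1.99, 0.0, 0.0, 0.63]


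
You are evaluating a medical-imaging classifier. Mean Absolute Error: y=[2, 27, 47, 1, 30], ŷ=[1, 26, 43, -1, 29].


Absolute errors: |2-1|=1, |27-26|=1, |47-43|=4, |1+ 1|=2, |30-29|=1
Sum = 9
MAE = 9/5 = 9/5

9/5


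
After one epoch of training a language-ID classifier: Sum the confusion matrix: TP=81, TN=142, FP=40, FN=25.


Total = TP + TN + FP + FN
= 81 + 142 + 40 + 25
= 288
(Predicted positive: 121, predicted negative: 167)

288


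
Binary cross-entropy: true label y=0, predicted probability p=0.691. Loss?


BCE = -[y·ln(p) + (1-y)·ln(1-p)]
= -0 - 1·ln(1-0.691)
= -ln(0.309) = 1.1744

1.1744


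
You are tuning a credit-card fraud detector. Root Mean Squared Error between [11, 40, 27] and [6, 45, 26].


MSE = 51/3 = 17
RMSE = √(51/3) = 4.1231

4.1231


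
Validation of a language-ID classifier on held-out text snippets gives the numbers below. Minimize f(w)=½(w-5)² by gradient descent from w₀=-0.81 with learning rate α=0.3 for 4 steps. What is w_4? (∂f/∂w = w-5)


step 1: grad = -0.81-5 = -5.81; w = -0.81 - 0.3·(-5.81) = 0.933
step 2: grad = 0.933-5 = -4.067; w = 0.933 - 0.3·(-4.067) = 2.1531
step 3: grad = 2.1531-5 = -2.8469; w = 2.1531 - 0.3·(-2.8469) = 3.00717
step 4: grad = 3.00717-5 = -1.99283; w = 3.00717 - 0.3·(-1.99283) = 3.605019

3.605019


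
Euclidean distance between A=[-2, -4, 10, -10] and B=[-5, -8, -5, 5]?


d = √((-2+ 5)² + (-4+ 8)² + (10+ 5)² + (-10-5)²)
  = √(9 + 16 + 225 + 225)
  = √475 = 21.7945

21.7945


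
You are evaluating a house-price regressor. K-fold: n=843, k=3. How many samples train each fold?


Fold size = 843/3 = 281
Training per fold = 843 - 281 = 562

562


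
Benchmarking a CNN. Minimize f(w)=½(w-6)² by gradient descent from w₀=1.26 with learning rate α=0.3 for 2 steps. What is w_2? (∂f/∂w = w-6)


step 1: grad = 1.26-6 = -4.74; w = 1.26 - 0.3·(-4.74) = 2.682
step 2: grad = 2.682-6 = -3.318; w = 2.682 - 0.3·(-3.318) = 3.6774

3.6774


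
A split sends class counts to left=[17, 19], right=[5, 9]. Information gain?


Parent = [22, 28], H_parent = 0.9896
H_left = 0.9978 (n=36), H_right = 0.9403 (n=14)
H_children = (36/50)·0.9978 + (14/50)·0.9403 = 0.9817
IG = 0.9896 - 0.9817 = 0.0079

0.0079


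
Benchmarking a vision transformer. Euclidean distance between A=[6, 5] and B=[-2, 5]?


d = √((6+ 2)² + (5-5)²)
  = √(64 + 0)
  = √64 = 8.0

8.0


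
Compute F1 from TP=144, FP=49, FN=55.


Precision = 144/193 = 0.7461
Recall = 144/199 = 0.7236
F1 = 2·P·R/(P+R) = 2·TP/(2·TP+FP+FN) = 288/(288+49+55) = 288/392 = 0.7347

0.7347


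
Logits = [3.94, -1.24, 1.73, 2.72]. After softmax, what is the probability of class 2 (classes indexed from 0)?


Exponentials: e^3.94=51.4186, e^-1.24=0.2894, e^1.73=5.6407, e^2.72=15.1803
Sum = 72.529
Softmax = [0.7089, 0.004, 0.0778, 0.2093]
p[2] = 5.6407/72.529 = 0.0778

0.0778


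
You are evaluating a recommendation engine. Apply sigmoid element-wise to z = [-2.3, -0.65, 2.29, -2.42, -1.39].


σ(-2.3) = 1/(1+e^2.3) = 0.0911
σ(-0.65) = 1/(1+e^0.65) = 0.343
σ(2.29) = 1/(1+e^-2.29) = 0.908
σ(-2.42) = 1/(1+e^2.42) = 0.0817
σ(-1.39) = 1/(1+e^1.39) = 0.1994
result = [0.0911, 0.343, 0.908, 0.0817, 0.1994]

[0.0911, 0.343, 0.908, 0.0817, 0.1994]


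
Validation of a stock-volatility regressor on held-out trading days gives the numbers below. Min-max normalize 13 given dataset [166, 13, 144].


min=13, max=166
(13-13)/(166-13) = 0/153 = 0.0

0.0


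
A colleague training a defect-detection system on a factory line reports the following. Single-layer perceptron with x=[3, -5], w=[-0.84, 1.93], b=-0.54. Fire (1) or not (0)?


z = (3)·(-0.84) + (-5)·(1.93) - 0.54
  = -12.71
step(z) = 0 (z<0)

0


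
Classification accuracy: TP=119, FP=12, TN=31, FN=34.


Accuracy = (TP+TN)/(TP+TN+FP+FN)
= (119+31)/(196)
= 150/196 = 76.53%

76.53%


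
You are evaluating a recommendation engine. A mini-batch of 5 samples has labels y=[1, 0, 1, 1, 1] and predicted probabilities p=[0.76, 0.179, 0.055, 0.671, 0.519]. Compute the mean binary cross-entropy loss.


L[0] = -ln(0.76) = 0.2744
L[1] = -ln(1-0.179) = -ln(0.821) = 0.1972
L[2] = -ln(0.055) = 2.9004
L[3] = -ln(0.671) = 0.399
L[4] = -ln(0.519) = 0.6559
mean = (0.2744 + 0.1972 + 2.9004 + 0.399 + 0.6559)/5 = 0.8854

0.8854


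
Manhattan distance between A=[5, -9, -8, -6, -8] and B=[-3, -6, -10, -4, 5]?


d = |5+ 3| + |-9+ 6| + |-8+ 10| + |-6+ 4| + |-8-5|
  = 8 + 3 + 2 + 2 + 13
  = 28

28


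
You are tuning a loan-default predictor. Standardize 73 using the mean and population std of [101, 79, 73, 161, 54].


μ = 93.6, σ = 36.8869
z = (73 - 93.6)/36.8869 = -0.5585

-0.5585


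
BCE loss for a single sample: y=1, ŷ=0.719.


BCE = -[y·ln(p) + (1-y)·ln(1-p)]
= -1·ln(0.719) - 0
= -ln(0.719) = 0.3299

0.3299


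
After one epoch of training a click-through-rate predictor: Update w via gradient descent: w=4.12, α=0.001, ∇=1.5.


w_new = w - α·∇
= 4.12 - 0.001·1.5
= 4.12 - 0.0015
= 4.1185

4.1185


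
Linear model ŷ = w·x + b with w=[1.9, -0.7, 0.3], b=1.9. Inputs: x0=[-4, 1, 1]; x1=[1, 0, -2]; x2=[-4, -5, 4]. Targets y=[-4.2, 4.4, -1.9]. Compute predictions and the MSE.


ŷ0 = (1.9)·(-4) + (-0.7)·(1) + (0.3)·(1) + 1.9 = -6.1
ŷ1 = (1.9)·(1) + (-0.7)·(0) + (0.3)·(-2) + 1.9 = 3.2
ŷ2 = (1.9)·(-4) + (-0.7)·(-5) + (0.3)·(4) + 1.9 = -1.0
errors² = [3.61, 1.44, 0.81]
MSE = 5.8600/3 = 1.9533

1.9533


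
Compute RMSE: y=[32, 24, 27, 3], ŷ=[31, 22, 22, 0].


MSE = 39/4 = 9.75
RMSE = √(39/4) = 3.1225

3.1225


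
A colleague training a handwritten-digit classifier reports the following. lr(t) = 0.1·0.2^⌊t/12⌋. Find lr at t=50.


n_drops = ⌊50/12⌋ = 4
lr = 0.1·0.2^4 = 0.1·0.0016 = 0.00016

0.00016


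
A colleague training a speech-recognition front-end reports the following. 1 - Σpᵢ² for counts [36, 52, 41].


Probabilities: [36/129, 52/129, 41/129] ≈ [0.2791, 0.4031, 0.3178]
Σpᵢ² = (1296 + 2704 + 1681)/129² = 5681/16641
Gini = 1 - Σpᵢ² = 1 - 5681/16641 = 0.6586

0.6586


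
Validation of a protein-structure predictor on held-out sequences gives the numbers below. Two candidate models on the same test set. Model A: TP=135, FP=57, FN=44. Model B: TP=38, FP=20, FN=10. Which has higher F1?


Model A: P=135/192=0.7031, R=135/179=0.7542, F1=2PR/(P+R)=2TP/(2TP+FP+FN)=270/371=0.7278
Model B: P=38/58=0.6552, R=38/48=0.7917, F1=2PR/(P+R)=2TP/(2TP+FP+FN)=76/106=0.717
0.7278 > 0.717 → Model A

Model A


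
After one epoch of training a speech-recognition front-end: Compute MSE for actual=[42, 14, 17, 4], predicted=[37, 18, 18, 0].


Squared errors: (42-37)²=25, (14-18)²=16, (17-18)²=1, (4-0)²=16
Sum = 58
MSE = 58/4 = 29/2

29/2


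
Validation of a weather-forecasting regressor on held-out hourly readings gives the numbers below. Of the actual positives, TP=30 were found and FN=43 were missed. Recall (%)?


Recall = TP/(TP+FN)
= 30/(30+43)
= 30/73 = 41.1%

41.1%


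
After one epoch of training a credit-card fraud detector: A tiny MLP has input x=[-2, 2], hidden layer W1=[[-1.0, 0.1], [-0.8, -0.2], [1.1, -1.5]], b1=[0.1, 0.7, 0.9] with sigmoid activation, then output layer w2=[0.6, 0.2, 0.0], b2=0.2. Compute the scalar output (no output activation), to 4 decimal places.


z1[0] = (-1.0)·(-2) + (0.1)·(2) + 0.1 = 2.3
z1[1] = (-0.8)·(-2) + (-0.2)·(2) + 0.7 = 1.9
z1[2] = (1.1)·(-2) + (-1.5)·(2) + 0.9 = -4.3
h = sigmoid(z1) = [0.9089, 0.8699, 0.0134]
output = (0.6)·(0.9089) + (0.2)·(0.8699) + (0.0)·(0.0134) + 0.2 = 0.9193

0.9193


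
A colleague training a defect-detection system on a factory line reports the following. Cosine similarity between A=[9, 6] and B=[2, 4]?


A·B = 9·2 + 6·4 = 42
‖A‖ = √117 = 10.8167, ‖B‖ = √20 = 4.4721
cos = 42/(√117·√20) = 42/√2340 = 0.8682

0.8682


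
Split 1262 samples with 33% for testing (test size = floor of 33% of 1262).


Test = ⌊1262·33/100⌋ = 416
Train = 1262 - 416 = 846

Train: 846, Test: 416


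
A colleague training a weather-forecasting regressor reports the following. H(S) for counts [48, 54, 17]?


Probabilities: [48/119, 54/119, 17/119] ≈ [0.4034, 0.4538, 0.1429]
H = -((48/119)·log₂(48/119) + (54/119)·log₂(54/119) + (17/119)·log₂(17/119))
  = 1.4467 bits

1.4467 bits


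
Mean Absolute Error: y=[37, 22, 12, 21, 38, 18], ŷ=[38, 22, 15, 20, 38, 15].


Absolute errors: |37-38|=1, |22-22|=0, |12-15|=3, |21-20|=1, |38-38|=0, |18-15|=3
Sum = 8
MAE = 8/6 = 4/3

4/3


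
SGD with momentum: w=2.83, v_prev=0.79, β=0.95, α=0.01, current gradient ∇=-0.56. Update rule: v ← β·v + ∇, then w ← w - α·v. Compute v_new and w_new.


v_new = 0.95·0.79 - 0.56 = 0.7505 - 0.56 = 0.1905
w_new = 2.83 - 0.01·0.1905 = 2.83 - 0.001905 = 2.828095

v_new=0.1905, w_new=2.828095


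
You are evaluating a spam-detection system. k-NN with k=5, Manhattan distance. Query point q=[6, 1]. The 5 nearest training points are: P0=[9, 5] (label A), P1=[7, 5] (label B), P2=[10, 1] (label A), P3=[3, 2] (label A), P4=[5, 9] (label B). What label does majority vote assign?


d(q,P0) = 7  (label A)
d(q,P1) = 5  (label B)
d(q,P2) = 4  (label A)
d(q,P3) = 4  (label A)
d(q,P4) = 9  (label B)
Votes: A=3, B=2
Majority → A

A


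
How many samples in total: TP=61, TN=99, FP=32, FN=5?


Total = TP + TN + FP + FN
= 61 + 99 + 32 + 5
= 197
(Predicted positive: 93, predicted negative: 104)

197


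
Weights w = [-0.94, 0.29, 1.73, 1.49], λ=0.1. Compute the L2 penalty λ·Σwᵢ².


‖w‖₂² = (-0.94)² + (0.29)² + (1.73)² + (1.49)²
     = 0.8836 + 0.0841 + 2.9929 + 2.2201
     = 6.1807
λ·‖w‖₂² = 0.1·6.1807 = 0.61807

0.61807


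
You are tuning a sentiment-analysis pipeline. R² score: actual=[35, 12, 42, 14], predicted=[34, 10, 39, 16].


ȳ = 25.75
SS_res = Σ(y-ŷ)² = 18
SS_tot = Σ(y-ȳ)² = 676.75
R² = 1 - SS_res/SS_tot = 1 - 0.0266 = 0.9734

0.9734


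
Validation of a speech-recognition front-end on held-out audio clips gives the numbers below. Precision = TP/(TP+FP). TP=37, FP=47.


Precision = TP/(TP+FP)
= 37/(37+47)
= 37/84 = 44.05%

44.05%


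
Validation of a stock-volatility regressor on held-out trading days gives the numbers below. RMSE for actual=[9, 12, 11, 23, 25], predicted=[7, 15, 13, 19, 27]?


MSE = 37/5 = 7.4
RMSE = √(37/5) = 2.7203

2.7203


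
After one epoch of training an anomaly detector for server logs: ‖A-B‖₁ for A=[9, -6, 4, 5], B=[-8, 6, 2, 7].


d = |9+ 8| + |-6-6| + |4-2| + |5-7|
  = 17 + 12 + 2 + 2
  = 33

33


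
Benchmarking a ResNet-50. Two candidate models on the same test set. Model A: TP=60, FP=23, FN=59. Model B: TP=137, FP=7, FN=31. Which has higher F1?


Model A: P=60/83=0.7229, R=60/119=0.5042, F1=2PR/(P+R)=2TP/(2TP+FP+FN)=120/202=0.5941
Model B: P=137/144=0.9514, R=137/168=0.8155, F1=2PR/(P+R)=2TP/(2TP+FP+FN)=274/312=0.8782
0.5941 < 0.8782 → Model B

Model B


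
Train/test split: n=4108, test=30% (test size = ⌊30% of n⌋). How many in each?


Test = ⌊4108·30/100⌋ = 1232
Train = 4108 - 1232 = 2876

Train: 2876, Test: 1232


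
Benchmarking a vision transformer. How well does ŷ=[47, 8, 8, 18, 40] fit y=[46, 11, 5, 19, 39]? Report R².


ȳ = 24
SS_res = Σ(y-ŷ)² = 21
SS_tot = Σ(y-ȳ)² = 1264
R² = 1 - SS_res/SS_tot = 1 - 0.0166 = 0.9834

0.9834


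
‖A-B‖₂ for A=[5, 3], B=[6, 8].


d = √((5-6)² + (3-8)²)
  = √(1 + 25)
  = √26 = 5.099

5.099


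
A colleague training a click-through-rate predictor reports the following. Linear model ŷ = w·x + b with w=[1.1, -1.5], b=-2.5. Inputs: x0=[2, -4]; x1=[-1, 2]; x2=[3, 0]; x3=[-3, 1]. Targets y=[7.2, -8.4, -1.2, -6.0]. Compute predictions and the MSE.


ŷ0 = (1.1)·(2) + (-1.5)·(-4) - 2.5 = 5.7
ŷ1 = (1.1)·(-1) + (-1.5)·(2) - 2.5 = -6.6
ŷ2 = (1.1)·(3) + (-1.5)·(0) - 2.5 = 0.8
ŷ3 = (1.1)·(-3) + (-1.5)·(1) - 2.5 = -7.3
errors² = [2.25, 3.24, 4.0, 1.69]
MSE = 11.1800/4 = 2.795

2.795


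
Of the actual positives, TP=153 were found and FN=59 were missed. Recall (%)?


Recall = TP/(TP+FN)
= 153/(153+59)
= 153/212 = 72.17%

72.17%


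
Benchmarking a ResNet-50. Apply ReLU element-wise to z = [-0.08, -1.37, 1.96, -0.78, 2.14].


ReLU(-0.08) = max(0, -0.08) = 0.0
ReLU(-1.37) = max(0, -1.37) = 0.0
ReLU(1.96) = max(0, 1.96) = 1.96
ReLU(-0.78) = max(0, -0.78) = 0.0
ReLU(2.14) = max(0, 2.14) = 2.14
result = [0.0, 0.0, 1.96, 0.0, 2.14]

[0.0, 0.0, 1.96, 0.0, 2.14]


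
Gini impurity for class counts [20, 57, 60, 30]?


Probabilities: [20/167, 57/167, 60/167, 30/167] ≈ [0.1198, 0.3413, 0.3593, 0.1796]
Σpᵢ² = (400 + 3249 + 3600 + 900)/167² = 8149/27889
Gini = 1 - Σpᵢ² = 1 - 8149/27889 = 0.7078

0.7078


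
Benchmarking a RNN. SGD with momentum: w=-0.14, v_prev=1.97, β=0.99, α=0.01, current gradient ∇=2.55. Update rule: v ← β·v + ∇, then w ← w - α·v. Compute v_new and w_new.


v_new = 0.99·1.97 + 2.55 = 1.9503 + 2.55 = 4.5003
w_new = -0.14 - 0.01·4.5003 = -0.14 - 0.045003 = -0.185003

v_new=4.5003, w_new=-0.185003


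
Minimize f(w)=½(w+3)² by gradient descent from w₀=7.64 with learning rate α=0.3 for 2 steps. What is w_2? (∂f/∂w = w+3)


step 1: grad = 7.64+3 = 10.64; w = 7.64 - 0.3·(10.64) = 4.448
step 2: grad = 4.448+3 = 7.448; w = 4.448 - 0.3·(7.448) = 2.2136

2.2136


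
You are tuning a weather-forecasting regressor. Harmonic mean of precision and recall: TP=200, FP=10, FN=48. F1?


Precision = 200/210 = 0.9524
Recall = 200/248 = 0.8065
F1 = 2·P·R/(P+R) = 2·TP/(2·TP+FP+FN) = 400/(400+10+48) = 400/458 = 0.8734

0.8734


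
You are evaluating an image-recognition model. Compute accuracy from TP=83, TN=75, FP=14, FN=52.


Accuracy = (TP+TN)/(TP+TN+FP+FN)
= (83+75)/(224)
= 158/224 = 70.54%

70.54%


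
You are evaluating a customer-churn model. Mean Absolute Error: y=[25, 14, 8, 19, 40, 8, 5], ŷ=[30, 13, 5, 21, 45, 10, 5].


Absolute errors: |25-30|=5, |14-13|=1, |8-5|=3, |19-21|=2, |40-45|=5, |8-10|=2, |5-5|=0
Sum = 18
MAE = 18/7 = 18/7

18/7


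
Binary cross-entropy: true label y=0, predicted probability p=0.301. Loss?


BCE = -[y·ln(p) + (1-y)·ln(1-p)]
= -0 - 1·ln(1-0.301)
= -ln(0.699) = 0.3581

0.3581


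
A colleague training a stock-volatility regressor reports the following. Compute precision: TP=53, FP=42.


Precision = TP/(TP+FP)
= 53/(53+42)
= 53/95 = 55.79%

55.79%


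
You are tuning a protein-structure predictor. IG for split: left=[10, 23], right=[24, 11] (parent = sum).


Parent = [34, 34], H_parent = 1
H_left = 0.885 (n=33), H_right = 0.8981 (n=35)
H_children = (33/68)·0.885 + (35/68)·0.8981 = 0.8917
IG = 1 - 0.8917 = 0.1083

0.1083


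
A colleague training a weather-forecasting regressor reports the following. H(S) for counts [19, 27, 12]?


Probabilities: [19/58, 27/58, 12/58] ≈ [0.3276, 0.4655, 0.2069]
H = -((19/58)·log₂(19/58) + (27/58)·log₂(27/58) + (12/58)·log₂(12/58))
  = 1.5112 bits

1.5112 bits


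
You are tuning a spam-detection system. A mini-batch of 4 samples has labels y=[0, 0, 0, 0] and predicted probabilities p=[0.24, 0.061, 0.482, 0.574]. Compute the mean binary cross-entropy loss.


L[0] = -ln(1-0.24) = -ln(0.76) = 0.2744
L[1] = -ln(1-0.061) = -ln(0.939) = 0.0629
L[2] = -ln(1-0.482) = -ln(0.518) = 0.6578
L[3] = -ln(1-0.574) = -ln(0.426) = 0.8533
mean = (0.2744 + 0.0629 + 0.6578 + 0.8533)/4 = 0.4621

0.4621


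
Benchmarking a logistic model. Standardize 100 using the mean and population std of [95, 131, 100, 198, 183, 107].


μ = 135.6667, σ = 40.6106
z = (100 - 135.6667)/40.6106 = -0.8783

-0.8783


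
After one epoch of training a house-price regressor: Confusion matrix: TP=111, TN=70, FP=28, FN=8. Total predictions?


Total = TP + TN + FP + FN
= 111 + 70 + 28 + 8
= 217
(Predicted positive: 139, predicted negative: 78)

217


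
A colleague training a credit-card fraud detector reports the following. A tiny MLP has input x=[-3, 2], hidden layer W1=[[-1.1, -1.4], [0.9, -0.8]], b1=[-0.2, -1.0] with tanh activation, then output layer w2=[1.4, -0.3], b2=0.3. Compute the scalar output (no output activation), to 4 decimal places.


z1[0] = (-1.1)·(-3) + (-1.4)·(2) - 0.2 = 0.3
z1[1] = (0.9)·(-3) + (-0.8)·(2) - 1.0 = -5.3
h = tanh(z1) = [0.2913, -1.0]
output = (1.4)·(0.2913) + (-0.3)·(-1.0) + 0.3 = 1.0078

1.0078


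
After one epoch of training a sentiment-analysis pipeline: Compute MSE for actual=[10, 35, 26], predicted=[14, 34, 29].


Squared errors: (10-14)²=16, (35-34)²=1, (26-29)²=9
Sum = 26
MSE = 26/3 = 26/3

26/3


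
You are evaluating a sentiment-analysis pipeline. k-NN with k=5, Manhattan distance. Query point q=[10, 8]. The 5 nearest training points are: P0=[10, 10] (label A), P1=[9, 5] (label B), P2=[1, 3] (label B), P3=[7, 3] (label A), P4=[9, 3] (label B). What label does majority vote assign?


d(q,P0) = 2  (label A)
d(q,P1) = 4  (label B)
d(q,P2) = 14  (label B)
d(q,P3) = 8  (label A)
d(q,P4) = 6  (label B)
Votes: A=2, B=3
Majority → B

B


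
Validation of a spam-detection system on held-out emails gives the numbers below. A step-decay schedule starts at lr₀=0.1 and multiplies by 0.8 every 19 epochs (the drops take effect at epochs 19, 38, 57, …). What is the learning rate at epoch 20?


n_drops = ⌊20/19⌋ = 1
lr = 0.1·0.8^1 = 0.1·0.8 = 0.08

0.08


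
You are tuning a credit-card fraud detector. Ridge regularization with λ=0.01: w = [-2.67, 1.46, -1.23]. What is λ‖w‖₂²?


‖w‖₂² = (-2.67)² + (1.46)² + (-1.23)²
     = 7.1289 + 2.1316 + 1.5129
     = 10.7734
λ·‖w‖₂² = 0.01·10.7734 = 0.107734

0.107734


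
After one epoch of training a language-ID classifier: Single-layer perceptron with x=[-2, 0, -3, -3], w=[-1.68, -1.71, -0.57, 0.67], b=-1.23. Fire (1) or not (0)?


z = (-2)·(-1.68) + (0)·(-1.71) + (-3)·(-0.57) + (-3)·(0.67) - 1.23
  = 1.83
step(z) = 1 (z≥0)

1


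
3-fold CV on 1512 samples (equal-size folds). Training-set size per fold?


Fold size = 1512/3 = 504
Training per fold = 1512 - 504 = 1008

1008


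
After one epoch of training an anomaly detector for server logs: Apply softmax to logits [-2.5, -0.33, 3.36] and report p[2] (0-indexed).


Exponentials: e^-2.5=0.0821, e^-0.33=0.7189, e^3.36=28.7892
Sum = 29.5902
Softmax = [0.0028, 0.0243, 0.9729]
p[2] = 28.7892/29.5902 = 0.9729

0.9729


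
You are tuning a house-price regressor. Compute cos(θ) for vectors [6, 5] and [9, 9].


A·B = 6·9 + 5·9 = 99
‖A‖ = √61 = 7.8102, ‖B‖ = √162 = 12.7279
cos = 99/(√61·√162) = 99/√9882 = 0.9959

0.9959


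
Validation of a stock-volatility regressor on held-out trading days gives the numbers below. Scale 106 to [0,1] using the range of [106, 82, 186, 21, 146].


min=21, max=186
(106-21)/(186-21) = 85/165 = 0.5152

0.5152


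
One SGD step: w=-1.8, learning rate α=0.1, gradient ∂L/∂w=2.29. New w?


w_new = w - α·∇
= -1.8 - 0.1·2.29
= -1.8 - 0.229
= -2.029

-2.029


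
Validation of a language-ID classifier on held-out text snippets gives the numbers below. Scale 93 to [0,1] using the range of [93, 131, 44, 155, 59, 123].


min=44, max=155
(93-44)/(155-44) = 49/111 = 0.4414

0.4414


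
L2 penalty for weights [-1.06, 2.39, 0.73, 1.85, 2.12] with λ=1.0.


‖w‖₂² = (-1.06)² + (2.39)² + (0.73)² + (1.85)² + (2.12)²
     = 1.1236 + 5.7121 + 0.5329 + 3.4225 + 4.4944
     = 15.2855
λ·‖w‖₂² = 1.0·15.2855 = 15.2855

15.2855


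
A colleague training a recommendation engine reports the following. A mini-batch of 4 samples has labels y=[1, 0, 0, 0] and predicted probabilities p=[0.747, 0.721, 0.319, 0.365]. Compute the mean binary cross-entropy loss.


L[0] = -ln(0.747) = 0.2917
L[1] = -ln(1-0.721) = -ln(0.279) = 1.2765
L[2] = -ln(1-0.319) = -ln(0.681) = 0.3842
L[3] = -ln(1-0.365) = -ln(0.635) = 0.4541
mean = (0.2917 + 1.2765 + 0.3842 + 0.4541)/4 = 0.6016

0.6016
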